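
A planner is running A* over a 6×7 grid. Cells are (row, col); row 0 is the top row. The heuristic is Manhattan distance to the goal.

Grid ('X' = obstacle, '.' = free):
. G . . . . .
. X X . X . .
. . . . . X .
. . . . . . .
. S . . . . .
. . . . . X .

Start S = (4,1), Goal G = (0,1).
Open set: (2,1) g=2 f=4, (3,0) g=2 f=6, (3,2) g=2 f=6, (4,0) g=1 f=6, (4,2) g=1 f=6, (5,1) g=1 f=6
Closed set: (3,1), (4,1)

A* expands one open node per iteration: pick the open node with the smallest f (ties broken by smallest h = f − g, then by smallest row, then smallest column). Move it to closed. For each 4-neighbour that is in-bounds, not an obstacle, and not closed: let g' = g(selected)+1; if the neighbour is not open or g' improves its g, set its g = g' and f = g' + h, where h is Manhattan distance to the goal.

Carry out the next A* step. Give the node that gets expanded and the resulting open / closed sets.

expanded=(2,1); open=[(2,0) g=3 f=6, (2,2) g=3 f=6, (3,0) g=2 f=6, (3,2) g=2 f=6, (4,0) g=1 f=6, (4,2) g=1 f=6, (5,1) g=1 f=6]; closed=[(2,1), (3,1), (4,1)]

step 1: expand (2,1) (f=4, h=2) → closed; open now [(2,0) g=3 f=6, (2,2) g=3 f=6, (3,0) g=2 f=6, (3,2) g=2 f=6, (4,0) g=1 f=6, (4,2) g=1 f=6, (5,1) g=1 f=6]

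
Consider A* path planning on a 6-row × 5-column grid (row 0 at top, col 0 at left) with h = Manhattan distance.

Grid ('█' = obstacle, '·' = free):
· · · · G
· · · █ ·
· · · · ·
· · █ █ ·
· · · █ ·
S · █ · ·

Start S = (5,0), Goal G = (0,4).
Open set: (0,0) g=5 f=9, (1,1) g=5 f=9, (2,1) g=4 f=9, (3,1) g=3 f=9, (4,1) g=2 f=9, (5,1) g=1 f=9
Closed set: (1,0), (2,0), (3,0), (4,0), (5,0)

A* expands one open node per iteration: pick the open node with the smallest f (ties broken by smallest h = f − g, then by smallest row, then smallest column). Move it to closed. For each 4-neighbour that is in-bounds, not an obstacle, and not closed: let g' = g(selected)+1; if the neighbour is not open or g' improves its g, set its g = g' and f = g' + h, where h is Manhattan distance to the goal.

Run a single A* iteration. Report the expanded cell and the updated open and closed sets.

expanded=(0,0); open=[(0,1) g=6 f=9, (1,1) g=5 f=9, (2,1) g=4 f=9, (3,1) g=3 f=9, (4,1) g=2 f=9, (5,1) g=1 f=9]; closed=[(0,0), (1,0), (2,0), (3,0), (4,0), (5,0)]

step 1: expand (0,0) (f=9, h=4) → closed; open now [(0,1) g=6 f=9, (1,1) g=5 f=9, (2,1) g=4 f=9, (3,1) g=3 f=9, (4,1) g=2 f=9, (5,1) g=1 f=9]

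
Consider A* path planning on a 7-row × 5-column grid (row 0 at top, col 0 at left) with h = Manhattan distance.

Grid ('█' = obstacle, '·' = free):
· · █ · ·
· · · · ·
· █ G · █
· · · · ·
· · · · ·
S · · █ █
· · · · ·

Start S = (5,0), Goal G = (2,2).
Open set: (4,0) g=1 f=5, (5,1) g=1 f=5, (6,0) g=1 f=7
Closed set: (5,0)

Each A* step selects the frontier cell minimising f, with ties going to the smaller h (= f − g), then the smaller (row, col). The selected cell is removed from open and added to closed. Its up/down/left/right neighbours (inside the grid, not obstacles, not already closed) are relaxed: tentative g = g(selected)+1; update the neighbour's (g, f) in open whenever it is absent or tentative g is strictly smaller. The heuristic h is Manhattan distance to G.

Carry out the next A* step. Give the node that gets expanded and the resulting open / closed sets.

expanded=(4,0); open=[(3,0) g=2 f=5, (4,1) g=2 f=5, (5,1) g=1 f=5, (6,0) g=1 f=7]; closed=[(4,0), (5,0)]

step 1: expand (4,0) (f=5, h=4) → closed; open now [(3,0) g=2 f=5, (4,1) g=2 f=5, (5,1) g=1 f=5, (6,0) g=1 f=7]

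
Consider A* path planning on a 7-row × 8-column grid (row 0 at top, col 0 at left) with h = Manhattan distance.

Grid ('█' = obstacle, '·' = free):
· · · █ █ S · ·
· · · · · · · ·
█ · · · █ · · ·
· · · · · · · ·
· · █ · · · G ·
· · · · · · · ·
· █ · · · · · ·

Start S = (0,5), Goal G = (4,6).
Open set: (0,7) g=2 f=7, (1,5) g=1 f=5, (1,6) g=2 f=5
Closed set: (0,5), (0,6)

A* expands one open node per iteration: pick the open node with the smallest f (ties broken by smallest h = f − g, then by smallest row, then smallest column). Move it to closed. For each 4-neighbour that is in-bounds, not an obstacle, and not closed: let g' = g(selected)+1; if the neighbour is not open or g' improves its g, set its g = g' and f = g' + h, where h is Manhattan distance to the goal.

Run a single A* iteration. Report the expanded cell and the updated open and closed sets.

step 1: expand (1,6) (f=5, h=3) → closed; open now [(0,7) g=2 f=7, (1,5) g=1 f=5, (1,7) g=3 f=7, (2,6) g=3 f=5]

expanded=(1,6); open=[(0,7) g=2 f=7, (1,5) g=1 f=5, (1,7) g=3 f=7, (2,6) g=3 f=5]; closed=[(0,5), (0,6), (1,6)]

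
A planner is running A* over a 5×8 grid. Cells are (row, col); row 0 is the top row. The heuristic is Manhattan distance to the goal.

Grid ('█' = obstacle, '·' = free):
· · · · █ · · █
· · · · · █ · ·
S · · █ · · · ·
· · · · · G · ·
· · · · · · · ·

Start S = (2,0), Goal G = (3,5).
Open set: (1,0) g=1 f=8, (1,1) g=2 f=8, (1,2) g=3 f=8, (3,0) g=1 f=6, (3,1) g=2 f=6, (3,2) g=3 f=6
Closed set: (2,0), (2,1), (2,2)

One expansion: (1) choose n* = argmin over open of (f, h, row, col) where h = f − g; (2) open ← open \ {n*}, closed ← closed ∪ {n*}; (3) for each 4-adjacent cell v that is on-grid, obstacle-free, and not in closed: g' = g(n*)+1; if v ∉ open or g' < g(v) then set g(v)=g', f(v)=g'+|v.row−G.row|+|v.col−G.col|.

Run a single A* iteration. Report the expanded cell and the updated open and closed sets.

step 1: expand (3,2) (f=6, h=3) → closed; open now [(1,0) g=1 f=8, (1,1) g=2 f=8, (1,2) g=3 f=8, (3,0) g=1 f=6, (3,1) g=2 f=6, (3,3) g=4 f=6, (4,2) g=4 f=8]

expanded=(3,2); open=[(1,0) g=1 f=8, (1,1) g=2 f=8, (1,2) g=3 f=8, (3,0) g=1 f=6, (3,1) g=2 f=6, (3,3) g=4 f=6, (4,2) g=4 f=8]; closed=[(2,0), (2,1), (2,2), (3,2)]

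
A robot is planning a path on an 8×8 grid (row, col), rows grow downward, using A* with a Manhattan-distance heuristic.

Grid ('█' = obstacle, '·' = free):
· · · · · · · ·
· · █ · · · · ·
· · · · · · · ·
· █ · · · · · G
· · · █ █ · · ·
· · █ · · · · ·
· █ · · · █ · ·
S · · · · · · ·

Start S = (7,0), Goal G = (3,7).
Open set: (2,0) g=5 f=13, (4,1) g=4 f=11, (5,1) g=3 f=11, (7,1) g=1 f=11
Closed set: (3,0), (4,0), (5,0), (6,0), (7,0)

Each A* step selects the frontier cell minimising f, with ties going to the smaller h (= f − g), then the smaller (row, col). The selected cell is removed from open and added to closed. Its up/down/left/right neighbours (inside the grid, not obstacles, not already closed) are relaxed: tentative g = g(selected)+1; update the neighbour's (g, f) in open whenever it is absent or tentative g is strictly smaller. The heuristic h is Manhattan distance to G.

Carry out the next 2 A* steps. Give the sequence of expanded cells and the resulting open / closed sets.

order=[(4,1) → (4,2)]; open=[(2,0) g=5 f=13, (3,2) g=6 f=11, (5,1) g=3 f=11, (7,1) g=1 f=11]; closed=[(3,0), (4,0), (4,1), (4,2), (5,0), (6,0), (7,0)]

step 1: expand (4,1) (f=11, h=7) → closed; open now [(2,0) g=5 f=13, (4,2) g=5 f=11, (5,1) g=3 f=11, (7,1) g=1 f=11]
step 2: expand (4,2) (f=11, h=6) → closed; open now [(2,0) g=5 f=13, (3,2) g=6 f=11, (5,1) g=3 f=11, (7,1) g=1 f=11]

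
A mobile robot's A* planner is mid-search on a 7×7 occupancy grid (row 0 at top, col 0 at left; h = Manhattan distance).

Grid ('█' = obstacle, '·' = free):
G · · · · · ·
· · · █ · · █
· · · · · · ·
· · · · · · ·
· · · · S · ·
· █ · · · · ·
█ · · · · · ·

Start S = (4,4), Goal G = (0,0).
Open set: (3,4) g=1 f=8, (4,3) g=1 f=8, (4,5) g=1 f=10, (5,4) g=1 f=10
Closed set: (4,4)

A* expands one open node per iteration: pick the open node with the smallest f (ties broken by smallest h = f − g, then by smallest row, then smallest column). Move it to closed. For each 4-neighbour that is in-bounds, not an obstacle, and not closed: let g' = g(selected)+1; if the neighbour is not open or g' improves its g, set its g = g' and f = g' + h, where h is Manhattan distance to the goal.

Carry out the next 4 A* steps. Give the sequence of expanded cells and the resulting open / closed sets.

step 1: expand (3,4) (f=8, h=7) → closed; open now [(2,4) g=2 f=8, (3,3) g=2 f=8, (3,5) g=2 f=10, (4,3) g=1 f=8, (4,5) g=1 f=10, (5,4) g=1 f=10]
step 2: expand (2,4) (f=8, h=6) → closed; open now [(1,4) g=3 f=8, (2,3) g=3 f=8, (2,5) g=3 f=10, (3,3) g=2 f=8, (3,5) g=2 f=10, (4,3) g=1 f=8, (4,5) g=1 f=10, (5,4) g=1 f=10]
step 3: expand (1,4) (f=8, h=5) → closed; open now [(0,4) g=4 f=8, (1,5) g=4 f=10, (2,3) g=3 f=8, (2,5) g=3 f=10, (3,3) g=2 f=8, (3,5) g=2 f=10, (4,3) g=1 f=8, (4,5) g=1 f=10, (5,4) g=1 f=10]
step 4: expand (0,4) (f=8, h=4) → closed; open now [(0,3) g=5 f=8, (0,5) g=5 f=10, (1,5) g=4 f=10, (2,3) g=3 f=8, (2,5) g=3 f=10, (3,3) g=2 f=8, (3,5) g=2 f=10, (4,3) g=1 f=8, (4,5) g=1 f=10, (5,4) g=1 f=10]

order=[(3,4) → (2,4) → (1,4) → (0,4)]; open=[(0,3) g=5 f=8, (0,5) g=5 f=10, (1,5) g=4 f=10, (2,3) g=3 f=8, (2,5) g=3 f=10, (3,3) g=2 f=8, (3,5) g=2 f=10, (4,3) g=1 f=8, (4,5) g=1 f=10, (5,4) g=1 f=10]; closed=[(0,4), (1,4), (2,4), (3,4), (4,4)]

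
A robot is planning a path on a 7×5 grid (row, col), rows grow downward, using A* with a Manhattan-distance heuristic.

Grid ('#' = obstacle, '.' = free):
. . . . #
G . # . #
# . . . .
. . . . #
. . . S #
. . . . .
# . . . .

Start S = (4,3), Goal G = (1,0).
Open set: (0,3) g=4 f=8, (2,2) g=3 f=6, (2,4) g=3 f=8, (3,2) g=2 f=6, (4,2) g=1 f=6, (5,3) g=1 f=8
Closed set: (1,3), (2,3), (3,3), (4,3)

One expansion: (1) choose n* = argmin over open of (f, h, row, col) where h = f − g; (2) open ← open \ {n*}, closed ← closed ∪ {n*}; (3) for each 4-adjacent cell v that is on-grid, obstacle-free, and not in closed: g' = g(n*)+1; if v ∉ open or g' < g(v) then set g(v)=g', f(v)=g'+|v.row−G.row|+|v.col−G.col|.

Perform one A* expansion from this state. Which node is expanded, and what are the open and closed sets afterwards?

expanded=(2,2); open=[(0,3) g=4 f=8, (2,1) g=4 f=6, (2,4) g=3 f=8, (3,2) g=2 f=6, (4,2) g=1 f=6, (5,3) g=1 f=8]; closed=[(1,3), (2,2), (2,3), (3,3), (4,3)]

step 1: expand (2,2) (f=6, h=3) → closed; open now [(0,3) g=4 f=8, (2,1) g=4 f=6, (2,4) g=3 f=8, (3,2) g=2 f=6, (4,2) g=1 f=6, (5,3) g=1 f=8]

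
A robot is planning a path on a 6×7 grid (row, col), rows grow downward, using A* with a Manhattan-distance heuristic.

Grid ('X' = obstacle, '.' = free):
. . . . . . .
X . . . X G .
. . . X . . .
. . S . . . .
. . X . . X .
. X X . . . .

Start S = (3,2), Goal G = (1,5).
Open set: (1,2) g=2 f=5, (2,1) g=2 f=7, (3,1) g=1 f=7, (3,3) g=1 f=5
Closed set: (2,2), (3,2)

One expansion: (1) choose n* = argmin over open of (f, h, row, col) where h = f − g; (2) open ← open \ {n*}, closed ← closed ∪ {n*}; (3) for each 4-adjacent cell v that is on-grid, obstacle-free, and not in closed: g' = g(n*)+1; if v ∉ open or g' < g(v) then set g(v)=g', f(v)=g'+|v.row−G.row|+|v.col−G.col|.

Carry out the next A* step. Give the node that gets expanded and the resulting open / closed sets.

expanded=(1,2); open=[(0,2) g=3 f=7, (1,1) g=3 f=7, (1,3) g=3 f=5, (2,1) g=2 f=7, (3,1) g=1 f=7, (3,3) g=1 f=5]; closed=[(1,2), (2,2), (3,2)]

step 1: expand (1,2) (f=5, h=3) → closed; open now [(0,2) g=3 f=7, (1,1) g=3 f=7, (1,3) g=3 f=5, (2,1) g=2 f=7, (3,1) g=1 f=7, (3,3) g=1 f=5]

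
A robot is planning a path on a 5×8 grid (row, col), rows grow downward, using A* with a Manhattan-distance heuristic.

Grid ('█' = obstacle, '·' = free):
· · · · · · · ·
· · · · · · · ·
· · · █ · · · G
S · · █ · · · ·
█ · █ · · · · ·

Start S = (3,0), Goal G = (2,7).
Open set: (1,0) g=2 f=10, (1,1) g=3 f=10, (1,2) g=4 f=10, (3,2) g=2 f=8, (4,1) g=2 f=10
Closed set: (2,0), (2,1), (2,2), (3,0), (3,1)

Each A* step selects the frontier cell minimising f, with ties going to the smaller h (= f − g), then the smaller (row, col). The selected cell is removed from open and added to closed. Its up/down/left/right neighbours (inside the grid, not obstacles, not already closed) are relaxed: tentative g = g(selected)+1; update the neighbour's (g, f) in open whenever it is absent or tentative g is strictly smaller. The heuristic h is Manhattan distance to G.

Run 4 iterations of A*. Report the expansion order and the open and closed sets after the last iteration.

step 1: expand (3,2) (f=8, h=6) → closed; open now [(1,0) g=2 f=10, (1,1) g=3 f=10, (1,2) g=4 f=10, (4,1) g=2 f=10]
step 2: expand (1,2) (f=10, h=6) → closed; open now [(0,2) g=5 f=12, (1,0) g=2 f=10, (1,1) g=3 f=10, (1,3) g=5 f=10, (4,1) g=2 f=10]
step 3: expand (1,3) (f=10, h=5) → closed; open now [(0,2) g=5 f=12, (0,3) g=6 f=12, (1,0) g=2 f=10, (1,1) g=3 f=10, (1,4) g=6 f=10, (4,1) g=2 f=10]
step 4: expand (1,4) (f=10, h=4) → closed; open now [(0,2) g=5 f=12, (0,3) g=6 f=12, (0,4) g=7 f=12, (1,0) g=2 f=10, (1,1) g=3 f=10, (1,5) g=7 f=10, (2,4) g=7 f=10, (4,1) g=2 f=10]

order=[(3,2) → (1,2) → (1,3) → (1,4)]; open=[(0,2) g=5 f=12, (0,3) g=6 f=12, (0,4) g=7 f=12, (1,0) g=2 f=10, (1,1) g=3 f=10, (1,5) g=7 f=10, (2,4) g=7 f=10, (4,1) g=2 f=10]; closed=[(1,2), (1,3), (1,4), (2,0), (2,1), (2,2), (3,0), (3,1), (3,2)]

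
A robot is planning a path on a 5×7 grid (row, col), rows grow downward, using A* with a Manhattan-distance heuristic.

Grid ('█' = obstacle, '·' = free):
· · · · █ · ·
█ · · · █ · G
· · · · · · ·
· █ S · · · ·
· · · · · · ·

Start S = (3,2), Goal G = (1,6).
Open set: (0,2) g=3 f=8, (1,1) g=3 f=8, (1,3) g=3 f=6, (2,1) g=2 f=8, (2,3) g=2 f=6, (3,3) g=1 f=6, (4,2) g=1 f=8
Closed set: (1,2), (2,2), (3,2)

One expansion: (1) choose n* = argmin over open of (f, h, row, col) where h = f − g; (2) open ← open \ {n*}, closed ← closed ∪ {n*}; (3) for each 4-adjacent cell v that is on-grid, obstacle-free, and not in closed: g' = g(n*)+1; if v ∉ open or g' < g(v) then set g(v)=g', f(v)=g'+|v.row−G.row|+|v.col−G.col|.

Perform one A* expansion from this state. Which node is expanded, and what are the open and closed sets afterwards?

expanded=(1,3); open=[(0,2) g=3 f=8, (0,3) g=4 f=8, (1,1) g=3 f=8, (2,1) g=2 f=8, (2,3) g=2 f=6, (3,3) g=1 f=6, (4,2) g=1 f=8]; closed=[(1,2), (1,3), (2,2), (3,2)]

step 1: expand (1,3) (f=6, h=3) → closed; open now [(0,2) g=3 f=8, (0,3) g=4 f=8, (1,1) g=3 f=8, (2,1) g=2 f=8, (2,3) g=2 f=6, (3,3) g=1 f=6, (4,2) g=1 f=8]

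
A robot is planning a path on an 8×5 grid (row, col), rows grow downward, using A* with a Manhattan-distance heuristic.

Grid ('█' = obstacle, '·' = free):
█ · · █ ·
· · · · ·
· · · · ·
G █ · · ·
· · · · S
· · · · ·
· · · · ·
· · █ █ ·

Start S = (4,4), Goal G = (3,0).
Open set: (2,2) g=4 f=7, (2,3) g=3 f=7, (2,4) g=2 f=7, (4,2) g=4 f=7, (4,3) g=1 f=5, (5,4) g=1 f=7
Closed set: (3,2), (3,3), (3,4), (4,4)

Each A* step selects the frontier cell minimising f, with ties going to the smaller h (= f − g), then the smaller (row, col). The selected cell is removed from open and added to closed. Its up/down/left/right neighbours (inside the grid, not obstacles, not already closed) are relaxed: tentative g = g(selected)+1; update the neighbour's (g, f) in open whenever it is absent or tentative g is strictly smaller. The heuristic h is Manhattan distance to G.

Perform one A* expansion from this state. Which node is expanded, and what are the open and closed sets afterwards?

step 1: expand (4,3) (f=5, h=4) → closed; open now [(2,2) g=4 f=7, (2,3) g=3 f=7, (2,4) g=2 f=7, (4,2) g=2 f=5, (5,3) g=2 f=7, (5,4) g=1 f=7]

expanded=(4,3); open=[(2,2) g=4 f=7, (2,3) g=3 f=7, (2,4) g=2 f=7, (4,2) g=2 f=5, (5,3) g=2 f=7, (5,4) g=1 f=7]; closed=[(3,2), (3,3), (3,4), (4,3), (4,4)]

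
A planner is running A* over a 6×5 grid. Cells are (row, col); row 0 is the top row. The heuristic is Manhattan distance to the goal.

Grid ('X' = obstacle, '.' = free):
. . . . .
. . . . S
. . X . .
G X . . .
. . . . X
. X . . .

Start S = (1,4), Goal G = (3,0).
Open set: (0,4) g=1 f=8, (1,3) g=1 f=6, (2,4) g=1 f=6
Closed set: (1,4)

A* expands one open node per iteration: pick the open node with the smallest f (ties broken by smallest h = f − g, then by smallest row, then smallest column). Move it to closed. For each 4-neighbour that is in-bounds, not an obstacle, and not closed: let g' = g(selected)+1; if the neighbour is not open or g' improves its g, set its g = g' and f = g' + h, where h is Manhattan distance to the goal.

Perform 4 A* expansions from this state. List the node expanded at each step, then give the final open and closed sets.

order=[(1,3) → (1,2) → (1,1) → (1,0)]; open=[(0,0) g=5 f=8, (0,1) g=4 f=8, (0,2) g=3 f=8, (0,3) g=2 f=8, (0,4) g=1 f=8, (2,0) g=5 f=6, (2,1) g=4 f=6, (2,3) g=2 f=6, (2,4) g=1 f=6]; closed=[(1,0), (1,1), (1,2), (1,3), (1,4)]

step 1: expand (1,3) (f=6, h=5) → closed; open now [(0,3) g=2 f=8, (0,4) g=1 f=8, (1,2) g=2 f=6, (2,3) g=2 f=6, (2,4) g=1 f=6]
step 2: expand (1,2) (f=6, h=4) → closed; open now [(0,2) g=3 f=8, (0,3) g=2 f=8, (0,4) g=1 f=8, (1,1) g=3 f=6, (2,3) g=2 f=6, (2,4) g=1 f=6]
step 3: expand (1,1) (f=6, h=3) → closed; open now [(0,1) g=4 f=8, (0,2) g=3 f=8, (0,3) g=2 f=8, (0,4) g=1 f=8, (1,0) g=4 f=6, (2,1) g=4 f=6, (2,3) g=2 f=6, (2,4) g=1 f=6]
step 4: expand (1,0) (f=6, h=2) → closed; open now [(0,0) g=5 f=8, (0,1) g=4 f=8, (0,2) g=3 f=8, (0,3) g=2 f=8, (0,4) g=1 f=8, (2,0) g=5 f=6, (2,1) g=4 f=6, (2,3) g=2 f=6, (2,4) g=1 f=6]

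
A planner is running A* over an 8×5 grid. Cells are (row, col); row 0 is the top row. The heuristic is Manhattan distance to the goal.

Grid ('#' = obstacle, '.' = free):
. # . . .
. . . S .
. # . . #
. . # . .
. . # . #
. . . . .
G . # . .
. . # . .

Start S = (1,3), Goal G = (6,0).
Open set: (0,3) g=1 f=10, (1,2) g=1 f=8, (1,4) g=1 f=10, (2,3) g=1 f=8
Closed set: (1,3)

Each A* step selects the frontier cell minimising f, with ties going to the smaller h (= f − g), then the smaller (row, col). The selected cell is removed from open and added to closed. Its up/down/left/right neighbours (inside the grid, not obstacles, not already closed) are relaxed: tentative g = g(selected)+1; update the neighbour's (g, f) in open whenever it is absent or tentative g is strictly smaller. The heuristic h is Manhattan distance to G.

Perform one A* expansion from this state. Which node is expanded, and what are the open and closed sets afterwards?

step 1: expand (1,2) (f=8, h=7) → closed; open now [(0,2) g=2 f=10, (0,3) g=1 f=10, (1,1) g=2 f=8, (1,4) g=1 f=10, (2,2) g=2 f=8, (2,3) g=1 f=8]

expanded=(1,2); open=[(0,2) g=2 f=10, (0,3) g=1 f=10, (1,1) g=2 f=8, (1,4) g=1 f=10, (2,2) g=2 f=8, (2,3) g=1 f=8]; closed=[(1,2), (1,3)]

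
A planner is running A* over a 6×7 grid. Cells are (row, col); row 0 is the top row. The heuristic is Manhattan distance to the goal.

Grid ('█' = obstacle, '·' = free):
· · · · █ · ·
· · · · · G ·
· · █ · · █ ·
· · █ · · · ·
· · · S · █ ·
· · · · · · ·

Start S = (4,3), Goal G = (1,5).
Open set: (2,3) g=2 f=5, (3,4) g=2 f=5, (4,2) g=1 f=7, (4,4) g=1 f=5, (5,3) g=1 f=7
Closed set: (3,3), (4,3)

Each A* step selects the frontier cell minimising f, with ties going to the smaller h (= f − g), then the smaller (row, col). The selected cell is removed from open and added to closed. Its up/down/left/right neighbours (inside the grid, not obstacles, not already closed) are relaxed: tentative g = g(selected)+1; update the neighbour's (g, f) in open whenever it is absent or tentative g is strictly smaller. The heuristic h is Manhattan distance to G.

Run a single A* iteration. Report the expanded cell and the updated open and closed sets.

expanded=(2,3); open=[(1,3) g=3 f=5, (2,4) g=3 f=5, (3,4) g=2 f=5, (4,2) g=1 f=7, (4,4) g=1 f=5, (5,3) g=1 f=7]; closed=[(2,3), (3,3), (4,3)]

step 1: expand (2,3) (f=5, h=3) → closed; open now [(1,3) g=3 f=5, (2,4) g=3 f=5, (3,4) g=2 f=5, (4,2) g=1 f=7, (4,4) g=1 f=5, (5,3) g=1 f=7]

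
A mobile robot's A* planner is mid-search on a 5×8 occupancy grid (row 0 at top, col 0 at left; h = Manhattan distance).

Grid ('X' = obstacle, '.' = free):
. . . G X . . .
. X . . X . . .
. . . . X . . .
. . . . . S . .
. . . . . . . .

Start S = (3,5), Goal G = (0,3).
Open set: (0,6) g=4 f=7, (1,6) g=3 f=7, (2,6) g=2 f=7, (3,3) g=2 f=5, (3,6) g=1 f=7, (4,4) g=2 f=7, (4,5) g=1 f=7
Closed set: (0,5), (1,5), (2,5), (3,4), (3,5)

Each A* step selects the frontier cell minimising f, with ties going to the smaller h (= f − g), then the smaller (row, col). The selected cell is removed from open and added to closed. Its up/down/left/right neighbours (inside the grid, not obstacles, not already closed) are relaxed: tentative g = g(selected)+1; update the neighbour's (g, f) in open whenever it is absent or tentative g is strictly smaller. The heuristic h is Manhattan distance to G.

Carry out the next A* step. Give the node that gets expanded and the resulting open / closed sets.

expanded=(3,3); open=[(0,6) g=4 f=7, (1,6) g=3 f=7, (2,3) g=3 f=5, (2,6) g=2 f=7, (3,2) g=3 f=7, (3,6) g=1 f=7, (4,3) g=3 f=7, (4,4) g=2 f=7, (4,5) g=1 f=7]; closed=[(0,5), (1,5), (2,5), (3,3), (3,4), (3,5)]

step 1: expand (3,3) (f=5, h=3) → closed; open now [(0,6) g=4 f=7, (1,6) g=3 f=7, (2,3) g=3 f=5, (2,6) g=2 f=7, (3,2) g=3 f=7, (3,6) g=1 f=7, (4,3) g=3 f=7, (4,4) g=2 f=7, (4,5) g=1 f=7]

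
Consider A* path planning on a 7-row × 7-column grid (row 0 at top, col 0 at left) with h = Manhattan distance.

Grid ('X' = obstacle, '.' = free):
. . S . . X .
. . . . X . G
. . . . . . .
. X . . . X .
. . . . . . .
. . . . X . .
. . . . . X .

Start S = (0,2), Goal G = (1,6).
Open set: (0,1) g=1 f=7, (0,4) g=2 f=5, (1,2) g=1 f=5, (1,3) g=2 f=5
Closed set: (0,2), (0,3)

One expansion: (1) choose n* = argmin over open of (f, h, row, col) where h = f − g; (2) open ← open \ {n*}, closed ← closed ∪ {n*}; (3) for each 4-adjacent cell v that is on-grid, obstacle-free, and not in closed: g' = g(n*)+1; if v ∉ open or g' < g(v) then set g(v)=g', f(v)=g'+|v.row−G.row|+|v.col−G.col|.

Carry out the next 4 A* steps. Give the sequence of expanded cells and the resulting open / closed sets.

order=[(0,4) → (1,3) → (1,2) → (2,3)]; open=[(0,1) g=1 f=7, (1,1) g=2 f=7, (2,2) g=2 f=7, (2,4) g=4 f=7, (3,3) g=4 f=9]; closed=[(0,2), (0,3), (0,4), (1,2), (1,3), (2,3)]

step 1: expand (0,4) (f=5, h=3) → closed; open now [(0,1) g=1 f=7, (1,2) g=1 f=5, (1,3) g=2 f=5]
step 2: expand (1,3) (f=5, h=3) → closed; open now [(0,1) g=1 f=7, (1,2) g=1 f=5, (2,3) g=3 f=7]
step 3: expand (1,2) (f=5, h=4) → closed; open now [(0,1) g=1 f=7, (1,1) g=2 f=7, (2,2) g=2 f=7, (2,3) g=3 f=7]
step 4: expand (2,3) (f=7, h=4) → closed; open now [(0,1) g=1 f=7, (1,1) g=2 f=7, (2,2) g=2 f=7, (2,4) g=4 f=7, (3,3) g=4 f=9]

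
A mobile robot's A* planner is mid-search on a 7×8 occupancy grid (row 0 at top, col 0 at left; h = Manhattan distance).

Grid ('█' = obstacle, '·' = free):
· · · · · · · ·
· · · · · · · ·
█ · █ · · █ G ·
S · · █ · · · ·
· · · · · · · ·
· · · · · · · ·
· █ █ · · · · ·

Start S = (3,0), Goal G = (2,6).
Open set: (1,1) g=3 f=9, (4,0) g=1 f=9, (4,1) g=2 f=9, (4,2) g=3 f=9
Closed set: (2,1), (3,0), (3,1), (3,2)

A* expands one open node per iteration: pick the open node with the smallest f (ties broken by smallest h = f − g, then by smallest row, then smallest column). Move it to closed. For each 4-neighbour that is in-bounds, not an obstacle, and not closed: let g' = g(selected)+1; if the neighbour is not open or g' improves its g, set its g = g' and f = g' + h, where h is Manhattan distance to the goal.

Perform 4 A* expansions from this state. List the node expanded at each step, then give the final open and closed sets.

step 1: expand (1,1) (f=9, h=6) → closed; open now [(0,1) g=4 f=11, (1,0) g=4 f=11, (1,2) g=4 f=9, (4,0) g=1 f=9, (4,1) g=2 f=9, (4,2) g=3 f=9]
step 2: expand (1,2) (f=9, h=5) → closed; open now [(0,1) g=4 f=11, (0,2) g=5 f=11, (1,0) g=4 f=11, (1,3) g=5 f=9, (4,0) g=1 f=9, (4,1) g=2 f=9, (4,2) g=3 f=9]
step 3: expand (1,3) (f=9, h=4) → closed; open now [(0,1) g=4 f=11, (0,2) g=5 f=11, (0,3) g=6 f=11, (1,0) g=4 f=11, (1,4) g=6 f=9, (2,3) g=6 f=9, (4,0) g=1 f=9, (4,1) g=2 f=9, (4,2) g=3 f=9]
step 4: expand (1,4) (f=9, h=3) → closed; open now [(0,1) g=4 f=11, (0,2) g=5 f=11, (0,3) g=6 f=11, (0,4) g=7 f=11, (1,0) g=4 f=11, (1,5) g=7 f=9, (2,3) g=6 f=9, (2,4) g=7 f=9, (4,0) g=1 f=9, (4,1) g=2 f=9, (4,2) g=3 f=9]

order=[(1,1) → (1,2) → (1,3) → (1,4)]; open=[(0,1) g=4 f=11, (0,2) g=5 f=11, (0,3) g=6 f=11, (0,4) g=7 f=11, (1,0) g=4 f=11, (1,5) g=7 f=9, (2,3) g=6 f=9, (2,4) g=7 f=9, (4,0) g=1 f=9, (4,1) g=2 f=9, (4,2) g=3 f=9]; closed=[(1,1), (1,2), (1,3), (1,4), (2,1), (3,0), (3,1), (3,2)]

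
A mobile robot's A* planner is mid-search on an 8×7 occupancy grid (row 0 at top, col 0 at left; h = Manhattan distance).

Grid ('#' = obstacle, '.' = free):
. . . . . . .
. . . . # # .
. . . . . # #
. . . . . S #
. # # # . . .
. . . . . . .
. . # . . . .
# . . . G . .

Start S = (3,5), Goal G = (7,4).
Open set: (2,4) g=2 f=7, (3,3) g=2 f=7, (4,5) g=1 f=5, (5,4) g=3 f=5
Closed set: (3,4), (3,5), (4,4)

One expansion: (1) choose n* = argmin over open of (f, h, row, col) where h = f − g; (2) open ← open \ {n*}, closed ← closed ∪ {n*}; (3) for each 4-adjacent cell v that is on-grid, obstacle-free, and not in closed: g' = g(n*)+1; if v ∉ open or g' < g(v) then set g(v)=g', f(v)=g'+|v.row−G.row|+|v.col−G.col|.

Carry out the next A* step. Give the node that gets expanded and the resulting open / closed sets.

expanded=(5,4); open=[(2,4) g=2 f=7, (3,3) g=2 f=7, (4,5) g=1 f=5, (5,3) g=4 f=7, (5,5) g=4 f=7, (6,4) g=4 f=5]; closed=[(3,4), (3,5), (4,4), (5,4)]

step 1: expand (5,4) (f=5, h=2) → closed; open now [(2,4) g=2 f=7, (3,3) g=2 f=7, (4,5) g=1 f=5, (5,3) g=4 f=7, (5,5) g=4 f=7, (6,4) g=4 f=5]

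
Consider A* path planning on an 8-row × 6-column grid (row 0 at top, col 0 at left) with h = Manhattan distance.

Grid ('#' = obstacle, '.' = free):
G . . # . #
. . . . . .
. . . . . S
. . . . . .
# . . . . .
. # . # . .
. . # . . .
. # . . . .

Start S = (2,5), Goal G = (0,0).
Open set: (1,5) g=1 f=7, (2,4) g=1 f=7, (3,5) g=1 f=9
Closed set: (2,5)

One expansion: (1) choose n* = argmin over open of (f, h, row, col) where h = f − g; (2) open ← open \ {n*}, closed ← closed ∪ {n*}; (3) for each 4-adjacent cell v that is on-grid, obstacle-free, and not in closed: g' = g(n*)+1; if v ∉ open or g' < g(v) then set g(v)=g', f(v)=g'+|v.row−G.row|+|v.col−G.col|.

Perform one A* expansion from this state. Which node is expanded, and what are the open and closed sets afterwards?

step 1: expand (1,5) (f=7, h=6) → closed; open now [(1,4) g=2 f=7, (2,4) g=1 f=7, (3,5) g=1 f=9]

expanded=(1,5); open=[(1,4) g=2 f=7, (2,4) g=1 f=7, (3,5) g=1 f=9]; closed=[(1,5), (2,5)]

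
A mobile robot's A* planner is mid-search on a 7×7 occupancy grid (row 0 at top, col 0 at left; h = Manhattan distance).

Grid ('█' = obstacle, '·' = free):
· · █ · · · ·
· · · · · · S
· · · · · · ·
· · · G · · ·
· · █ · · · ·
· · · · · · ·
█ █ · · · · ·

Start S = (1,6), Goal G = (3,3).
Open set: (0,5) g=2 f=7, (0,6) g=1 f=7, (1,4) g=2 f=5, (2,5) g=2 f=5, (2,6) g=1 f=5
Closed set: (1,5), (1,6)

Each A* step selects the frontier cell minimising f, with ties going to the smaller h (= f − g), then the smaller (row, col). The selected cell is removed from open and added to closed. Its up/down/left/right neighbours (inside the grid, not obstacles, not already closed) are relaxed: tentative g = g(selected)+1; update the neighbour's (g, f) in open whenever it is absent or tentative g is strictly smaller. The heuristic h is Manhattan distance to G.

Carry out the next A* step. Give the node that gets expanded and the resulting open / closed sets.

step 1: expand (1,4) (f=5, h=3) → closed; open now [(0,4) g=3 f=7, (0,5) g=2 f=7, (0,6) g=1 f=7, (1,3) g=3 f=5, (2,4) g=3 f=5, (2,5) g=2 f=5, (2,6) g=1 f=5]

expanded=(1,4); open=[(0,4) g=3 f=7, (0,5) g=2 f=7, (0,6) g=1 f=7, (1,3) g=3 f=5, (2,4) g=3 f=5, (2,5) g=2 f=5, (2,6) g=1 f=5]; closed=[(1,4), (1,5), (1,6)]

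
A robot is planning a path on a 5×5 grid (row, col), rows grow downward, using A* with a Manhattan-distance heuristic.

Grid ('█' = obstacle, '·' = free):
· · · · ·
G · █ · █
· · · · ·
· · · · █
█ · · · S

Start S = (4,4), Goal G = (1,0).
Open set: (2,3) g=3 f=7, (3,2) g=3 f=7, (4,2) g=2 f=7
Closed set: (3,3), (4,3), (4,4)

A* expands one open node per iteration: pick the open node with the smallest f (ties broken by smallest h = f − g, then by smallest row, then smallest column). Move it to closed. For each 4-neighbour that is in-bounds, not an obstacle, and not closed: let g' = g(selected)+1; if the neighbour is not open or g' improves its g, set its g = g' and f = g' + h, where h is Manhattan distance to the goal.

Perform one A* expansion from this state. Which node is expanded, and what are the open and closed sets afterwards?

expanded=(2,3); open=[(1,3) g=4 f=7, (2,2) g=4 f=7, (2,4) g=4 f=9, (3,2) g=3 f=7, (4,2) g=2 f=7]; closed=[(2,3), (3,3), (4,3), (4,4)]

step 1: expand (2,3) (f=7, h=4) → closed; open now [(1,3) g=4 f=7, (2,2) g=4 f=7, (2,4) g=4 f=9, (3,2) g=3 f=7, (4,2) g=2 f=7]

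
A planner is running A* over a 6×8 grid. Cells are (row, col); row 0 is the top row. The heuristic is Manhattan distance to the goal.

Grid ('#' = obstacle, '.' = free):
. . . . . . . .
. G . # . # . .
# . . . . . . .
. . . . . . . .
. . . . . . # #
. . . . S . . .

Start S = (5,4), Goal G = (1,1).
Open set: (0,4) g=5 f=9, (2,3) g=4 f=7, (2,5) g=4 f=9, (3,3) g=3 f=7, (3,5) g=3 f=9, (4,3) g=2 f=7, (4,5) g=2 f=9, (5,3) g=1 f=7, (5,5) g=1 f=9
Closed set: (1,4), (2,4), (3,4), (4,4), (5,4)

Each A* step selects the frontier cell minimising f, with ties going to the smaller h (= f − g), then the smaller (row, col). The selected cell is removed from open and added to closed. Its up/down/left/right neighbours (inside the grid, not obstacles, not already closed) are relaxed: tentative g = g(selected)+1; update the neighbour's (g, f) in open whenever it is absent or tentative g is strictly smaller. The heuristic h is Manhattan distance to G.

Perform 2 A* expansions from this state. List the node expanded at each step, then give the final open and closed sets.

order=[(2,3) → (2,2)]; open=[(0,4) g=5 f=9, (1,2) g=6 f=7, (2,1) g=6 f=7, (2,5) g=4 f=9, (3,2) g=6 f=9, (3,3) g=3 f=7, (3,5) g=3 f=9, (4,3) g=2 f=7, (4,5) g=2 f=9, (5,3) g=1 f=7, (5,5) g=1 f=9]; closed=[(1,4), (2,2), (2,3), (2,4), (3,4), (4,4), (5,4)]

step 1: expand (2,3) (f=7, h=3) → closed; open now [(0,4) g=5 f=9, (2,2) g=5 f=7, (2,5) g=4 f=9, (3,3) g=3 f=7, (3,5) g=3 f=9, (4,3) g=2 f=7, (4,5) g=2 f=9, (5,3) g=1 f=7, (5,5) g=1 f=9]
step 2: expand (2,2) (f=7, h=2) → closed; open now [(0,4) g=5 f=9, (1,2) g=6 f=7, (2,1) g=6 f=7, (2,5) g=4 f=9, (3,2) g=6 f=9, (3,3) g=3 f=7, (3,5) g=3 f=9, (4,3) g=2 f=7, (4,5) g=2 f=9, (5,3) g=1 f=7, (5,5) g=1 f=9]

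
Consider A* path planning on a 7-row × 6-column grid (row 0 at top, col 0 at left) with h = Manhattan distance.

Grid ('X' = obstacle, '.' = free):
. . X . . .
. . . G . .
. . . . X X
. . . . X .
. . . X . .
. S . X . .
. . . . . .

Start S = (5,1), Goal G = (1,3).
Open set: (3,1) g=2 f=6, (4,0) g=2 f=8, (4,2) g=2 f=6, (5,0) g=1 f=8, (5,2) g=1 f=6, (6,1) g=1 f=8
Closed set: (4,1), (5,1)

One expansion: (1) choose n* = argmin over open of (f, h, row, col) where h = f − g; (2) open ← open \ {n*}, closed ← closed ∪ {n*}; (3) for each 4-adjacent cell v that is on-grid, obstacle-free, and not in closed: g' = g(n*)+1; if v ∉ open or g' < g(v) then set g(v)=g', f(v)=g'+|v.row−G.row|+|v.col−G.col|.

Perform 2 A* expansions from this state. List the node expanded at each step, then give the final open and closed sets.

order=[(3,1) → (2,1)]; open=[(1,1) g=4 f=6, (2,0) g=4 f=8, (2,2) g=4 f=6, (3,0) g=3 f=8, (3,2) g=3 f=6, (4,0) g=2 f=8, (4,2) g=2 f=6, (5,0) g=1 f=8, (5,2) g=1 f=6, (6,1) g=1 f=8]; closed=[(2,1), (3,1), (4,1), (5,1)]

step 1: expand (3,1) (f=6, h=4) → closed; open now [(2,1) g=3 f=6, (3,0) g=3 f=8, (3,2) g=3 f=6, (4,0) g=2 f=8, (4,2) g=2 f=6, (5,0) g=1 f=8, (5,2) g=1 f=6, (6,1) g=1 f=8]
step 2: expand (2,1) (f=6, h=3) → closed; open now [(1,1) g=4 f=6, (2,0) g=4 f=8, (2,2) g=4 f=6, (3,0) g=3 f=8, (3,2) g=3 f=6, (4,0) g=2 f=8, (4,2) g=2 f=6, (5,0) g=1 f=8, (5,2) g=1 f=6, (6,1) g=1 f=8]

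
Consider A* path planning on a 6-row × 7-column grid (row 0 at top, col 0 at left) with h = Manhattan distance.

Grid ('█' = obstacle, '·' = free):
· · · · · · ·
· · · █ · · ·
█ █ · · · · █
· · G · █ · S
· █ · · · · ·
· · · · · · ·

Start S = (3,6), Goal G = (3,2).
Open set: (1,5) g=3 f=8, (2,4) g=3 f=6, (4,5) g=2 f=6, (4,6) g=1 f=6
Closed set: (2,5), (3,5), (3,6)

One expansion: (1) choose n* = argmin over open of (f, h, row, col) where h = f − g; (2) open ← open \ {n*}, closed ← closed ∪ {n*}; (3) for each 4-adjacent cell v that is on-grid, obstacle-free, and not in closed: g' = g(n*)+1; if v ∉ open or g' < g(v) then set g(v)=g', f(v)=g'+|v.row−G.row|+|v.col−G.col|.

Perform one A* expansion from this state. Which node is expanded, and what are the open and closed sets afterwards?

expanded=(2,4); open=[(1,4) g=4 f=8, (1,5) g=3 f=8, (2,3) g=4 f=6, (4,5) g=2 f=6, (4,6) g=1 f=6]; closed=[(2,4), (2,5), (3,5), (3,6)]

step 1: expand (2,4) (f=6, h=3) → closed; open now [(1,4) g=4 f=8, (1,5) g=3 f=8, (2,3) g=4 f=6, (4,5) g=2 f=6, (4,6) g=1 f=6]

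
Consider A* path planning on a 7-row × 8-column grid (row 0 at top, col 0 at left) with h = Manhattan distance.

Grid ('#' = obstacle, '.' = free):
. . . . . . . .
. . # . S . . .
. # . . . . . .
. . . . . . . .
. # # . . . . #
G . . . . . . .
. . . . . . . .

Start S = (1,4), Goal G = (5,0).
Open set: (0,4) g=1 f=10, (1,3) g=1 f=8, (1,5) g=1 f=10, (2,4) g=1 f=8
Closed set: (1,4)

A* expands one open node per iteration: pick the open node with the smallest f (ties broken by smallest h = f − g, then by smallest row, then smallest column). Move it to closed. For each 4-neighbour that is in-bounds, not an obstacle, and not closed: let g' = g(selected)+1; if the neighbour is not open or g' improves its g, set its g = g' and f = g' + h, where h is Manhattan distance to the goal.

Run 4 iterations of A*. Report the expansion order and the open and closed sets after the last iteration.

step 1: expand (1,3) (f=8, h=7) → closed; open now [(0,3) g=2 f=10, (0,4) g=1 f=10, (1,5) g=1 f=10, (2,3) g=2 f=8, (2,4) g=1 f=8]
step 2: expand (2,3) (f=8, h=6) → closed; open now [(0,3) g=2 f=10, (0,4) g=1 f=10, (1,5) g=1 f=10, (2,2) g=3 f=8, (2,4) g=1 f=8, (3,3) g=3 f=8]
step 3: expand (2,2) (f=8, h=5) → closed; open now [(0,3) g=2 f=10, (0,4) g=1 f=10, (1,5) g=1 f=10, (2,4) g=1 f=8, (3,2) g=4 f=8, (3,3) g=3 f=8]
step 4: expand (3,2) (f=8, h=4) → closed; open now [(0,3) g=2 f=10, (0,4) g=1 f=10, (1,5) g=1 f=10, (2,4) g=1 f=8, (3,1) g=5 f=8, (3,3) g=3 f=8]

order=[(1,3) → (2,3) → (2,2) → (3,2)]; open=[(0,3) g=2 f=10, (0,4) g=1 f=10, (1,5) g=1 f=10, (2,4) g=1 f=8, (3,1) g=5 f=8, (3,3) g=3 f=8]; closed=[(1,3), (1,4), (2,2), (2,3), (3,2)]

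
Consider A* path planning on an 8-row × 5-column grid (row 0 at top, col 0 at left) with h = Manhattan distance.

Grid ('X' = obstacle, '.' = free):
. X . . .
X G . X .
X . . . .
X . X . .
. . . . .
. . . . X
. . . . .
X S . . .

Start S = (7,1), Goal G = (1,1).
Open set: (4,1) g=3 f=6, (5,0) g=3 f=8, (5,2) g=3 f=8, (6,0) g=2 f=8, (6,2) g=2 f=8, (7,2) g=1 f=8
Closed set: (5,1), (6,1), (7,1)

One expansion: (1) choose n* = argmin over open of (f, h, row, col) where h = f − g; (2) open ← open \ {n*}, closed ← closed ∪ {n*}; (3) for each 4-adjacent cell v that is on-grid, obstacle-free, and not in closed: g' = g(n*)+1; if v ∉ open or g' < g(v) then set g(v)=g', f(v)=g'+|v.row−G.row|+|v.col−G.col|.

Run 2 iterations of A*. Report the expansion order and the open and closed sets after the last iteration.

step 1: expand (4,1) (f=6, h=3) → closed; open now [(3,1) g=4 f=6, (4,0) g=4 f=8, (4,2) g=4 f=8, (5,0) g=3 f=8, (5,2) g=3 f=8, (6,0) g=2 f=8, (6,2) g=2 f=8, (7,2) g=1 f=8]
step 2: expand (3,1) (f=6, h=2) → closed; open now [(2,1) g=5 f=6, (4,0) g=4 f=8, (4,2) g=4 f=8, (5,0) g=3 f=8, (5,2) g=3 f=8, (6,0) g=2 f=8, (6,2) g=2 f=8, (7,2) g=1 f=8]

order=[(4,1) → (3,1)]; open=[(2,1) g=5 f=6, (4,0) g=4 f=8, (4,2) g=4 f=8, (5,0) g=3 f=8, (5,2) g=3 f=8, (6,0) g=2 f=8, (6,2) g=2 f=8, (7,2) g=1 f=8]; closed=[(3,1), (4,1), (5,1), (6,1), (7,1)]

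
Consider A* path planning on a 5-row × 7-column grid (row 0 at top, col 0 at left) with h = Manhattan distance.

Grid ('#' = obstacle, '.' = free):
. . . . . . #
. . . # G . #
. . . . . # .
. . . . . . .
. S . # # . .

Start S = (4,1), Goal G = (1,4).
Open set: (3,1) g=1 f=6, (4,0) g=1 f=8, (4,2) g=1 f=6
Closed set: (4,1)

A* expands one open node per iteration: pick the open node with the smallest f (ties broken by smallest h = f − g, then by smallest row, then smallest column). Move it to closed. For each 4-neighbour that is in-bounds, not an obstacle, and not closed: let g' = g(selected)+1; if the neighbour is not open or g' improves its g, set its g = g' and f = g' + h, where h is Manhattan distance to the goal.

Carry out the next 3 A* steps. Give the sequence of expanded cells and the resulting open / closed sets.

step 1: expand (3,1) (f=6, h=5) → closed; open now [(2,1) g=2 f=6, (3,0) g=2 f=8, (3,2) g=2 f=6, (4,0) g=1 f=8, (4,2) g=1 f=6]
step 2: expand (2,1) (f=6, h=4) → closed; open now [(1,1) g=3 f=6, (2,0) g=3 f=8, (2,2) g=3 f=6, (3,0) g=2 f=8, (3,2) g=2 f=6, (4,0) g=1 f=8, (4,2) g=1 f=6]
step 3: expand (1,1) (f=6, h=3) → closed; open now [(0,1) g=4 f=8, (1,0) g=4 f=8, (1,2) g=4 f=6, (2,0) g=3 f=8, (2,2) g=3 f=6, (3,0) g=2 f=8, (3,2) g=2 f=6, (4,0) g=1 f=8, (4,2) g=1 f=6]

order=[(3,1) → (2,1) → (1,1)]; open=[(0,1) g=4 f=8, (1,0) g=4 f=8, (1,2) g=4 f=6, (2,0) g=3 f=8, (2,2) g=3 f=6, (3,0) g=2 f=8, (3,2) g=2 f=6, (4,0) g=1 f=8, (4,2) g=1 f=6]; closed=[(1,1), (2,1), (3,1), (4,1)]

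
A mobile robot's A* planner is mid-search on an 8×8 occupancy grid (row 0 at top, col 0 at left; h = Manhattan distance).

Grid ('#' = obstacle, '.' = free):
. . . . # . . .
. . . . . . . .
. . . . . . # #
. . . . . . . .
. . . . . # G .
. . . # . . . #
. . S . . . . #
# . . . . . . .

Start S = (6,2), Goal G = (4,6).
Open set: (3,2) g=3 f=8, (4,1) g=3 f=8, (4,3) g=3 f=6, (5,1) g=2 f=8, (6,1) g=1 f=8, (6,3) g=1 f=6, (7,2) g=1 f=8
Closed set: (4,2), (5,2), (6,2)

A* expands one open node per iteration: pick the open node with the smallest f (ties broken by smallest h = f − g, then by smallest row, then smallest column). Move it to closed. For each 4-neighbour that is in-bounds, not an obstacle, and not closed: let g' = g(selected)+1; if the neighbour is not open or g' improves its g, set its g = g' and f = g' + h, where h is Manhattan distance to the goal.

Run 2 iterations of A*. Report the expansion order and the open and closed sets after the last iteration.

step 1: expand (4,3) (f=6, h=3) → closed; open now [(3,2) g=3 f=8, (3,3) g=4 f=8, (4,1) g=3 f=8, (4,4) g=4 f=6, (5,1) g=2 f=8, (6,1) g=1 f=8, (6,3) g=1 f=6, (7,2) g=1 f=8]
step 2: expand (4,4) (f=6, h=2) → closed; open now [(3,2) g=3 f=8, (3,3) g=4 f=8, (3,4) g=5 f=8, (4,1) g=3 f=8, (5,1) g=2 f=8, (5,4) g=5 f=8, (6,1) g=1 f=8, (6,3) g=1 f=6, (7,2) g=1 f=8]

order=[(4,3) → (4,4)]; open=[(3,2) g=3 f=8, (3,3) g=4 f=8, (3,4) g=5 f=8, (4,1) g=3 f=8, (5,1) g=2 f=8, (5,4) g=5 f=8, (6,1) g=1 f=8, (6,3) g=1 f=6, (7,2) g=1 f=8]; closed=[(4,2), (4,3), (4,4), (5,2), (6,2)]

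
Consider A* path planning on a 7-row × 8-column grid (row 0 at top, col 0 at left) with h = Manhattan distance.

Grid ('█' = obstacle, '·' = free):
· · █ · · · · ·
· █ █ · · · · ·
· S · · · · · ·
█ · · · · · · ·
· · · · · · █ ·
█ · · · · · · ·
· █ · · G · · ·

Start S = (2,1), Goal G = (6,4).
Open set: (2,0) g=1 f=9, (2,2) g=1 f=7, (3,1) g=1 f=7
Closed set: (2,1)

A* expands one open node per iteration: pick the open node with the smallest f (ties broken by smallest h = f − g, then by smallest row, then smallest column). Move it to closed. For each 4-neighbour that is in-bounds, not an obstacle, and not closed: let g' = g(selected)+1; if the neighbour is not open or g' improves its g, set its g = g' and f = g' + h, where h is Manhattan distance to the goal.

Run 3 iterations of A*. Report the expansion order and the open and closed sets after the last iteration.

step 1: expand (2,2) (f=7, h=6) → closed; open now [(2,0) g=1 f=9, (2,3) g=2 f=7, (3,1) g=1 f=7, (3,2) g=2 f=7]
step 2: expand (2,3) (f=7, h=5) → closed; open now [(1,3) g=3 f=9, (2,0) g=1 f=9, (2,4) g=3 f=7, (3,1) g=1 f=7, (3,2) g=2 f=7, (3,3) g=3 f=7]
step 3: expand (2,4) (f=7, h=4) → closed; open now [(1,3) g=3 f=9, (1,4) g=4 f=9, (2,0) g=1 f=9, (2,5) g=4 f=9, (3,1) g=1 f=7, (3,2) g=2 f=7, (3,3) g=3 f=7, (3,4) g=4 f=7]

order=[(2,2) → (2,3) → (2,4)]; open=[(1,3) g=3 f=9, (1,4) g=4 f=9, (2,0) g=1 f=9, (2,5) g=4 f=9, (3,1) g=1 f=7, (3,2) g=2 f=7, (3,3) g=3 f=7, (3,4) g=4 f=7]; closed=[(2,1), (2,2), (2,3), (2,4)]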